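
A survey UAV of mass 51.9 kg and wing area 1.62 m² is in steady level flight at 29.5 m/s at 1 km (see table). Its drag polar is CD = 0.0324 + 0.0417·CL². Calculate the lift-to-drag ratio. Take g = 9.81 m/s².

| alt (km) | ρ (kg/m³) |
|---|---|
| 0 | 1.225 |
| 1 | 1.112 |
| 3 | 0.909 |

L/D = 13

At 1 km, from the table: ρ = 1.112 kg/m³.
In steady level flight, lift balances weight: W = mg = 51.9 × 9.81 = 509.14 N.
Dynamic pressure q = 0.5 × 1.112 × 29.5² = 483.9 Pa.
CL = 2W/(ρv²S) = 2×509.14/(1.112×29.5²×1.62) = 0.6495.
CD = 0.0324 + 0.0417 × 0.6495² = 0.04999.
L/D = CL/CD = 0.6495 / 0.04999 = 13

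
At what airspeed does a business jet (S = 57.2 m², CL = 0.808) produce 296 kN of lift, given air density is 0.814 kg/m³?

v = 125 m/s

L = ½ρv²S·CL ⇒ v = √(2L/(ρ·S·CL))
v = √(2 × 2.96×10^5 / (0.814 × 57.2 × 0.808)) = √15740 = 125 m/s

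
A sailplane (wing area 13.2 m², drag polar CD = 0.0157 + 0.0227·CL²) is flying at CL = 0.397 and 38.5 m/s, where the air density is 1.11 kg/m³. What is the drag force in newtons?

D = 209 N

CD = 0.0157 + 0.0227 × 0.397² = 0.01928
D = ½ρv²S·CD = ½ × 1.11 × 38.5² × 13.2 × 0.01928 = 209 N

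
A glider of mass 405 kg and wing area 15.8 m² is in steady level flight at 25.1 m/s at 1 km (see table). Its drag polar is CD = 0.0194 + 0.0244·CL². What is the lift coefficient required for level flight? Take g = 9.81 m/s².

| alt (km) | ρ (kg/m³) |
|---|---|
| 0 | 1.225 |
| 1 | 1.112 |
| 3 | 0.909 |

At 1 km, from the table: ρ = 1.112 kg/m³.
In steady level flight, lift balances weight: W = mg = 405 × 9.81 = 3973.1 N.
Dynamic pressure q = 0.5 × 1.112 × 25.1² = 350.3 Pa.
CL = W/(q·S) = 3973.1 / (350.3 × 15.8) = 0.7179.

CL = 0.718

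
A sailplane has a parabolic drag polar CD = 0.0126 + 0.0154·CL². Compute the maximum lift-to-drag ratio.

(L/D)max = 35.9

For CD = CD0 + K·CL², (L/D)max occurs at CL* = √(CD0/K) and equals 1/(2√(K·CD0)).
(L/D)max = 1/(2√(0.0154 × 0.0126)) = 1/(2 × 0.01393) = 35.9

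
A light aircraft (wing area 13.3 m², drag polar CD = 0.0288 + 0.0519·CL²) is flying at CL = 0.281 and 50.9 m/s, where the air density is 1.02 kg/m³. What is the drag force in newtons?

D = 578 N

CD = 0.0288 + 0.0519 × 0.281² = 0.0329
D = ½ρv²S·CD = ½ × 1.02 × 50.9² × 13.3 × 0.0329 = 578 N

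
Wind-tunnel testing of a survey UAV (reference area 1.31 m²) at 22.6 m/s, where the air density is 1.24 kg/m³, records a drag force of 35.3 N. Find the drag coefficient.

CD = 0.0851

From D = ½ρv²S·CD, rearranging gives CD = 2D/(ρv²S).
CD = 2 × 35.3 / (1.24 × 22.6² × 1.31) = 0.0851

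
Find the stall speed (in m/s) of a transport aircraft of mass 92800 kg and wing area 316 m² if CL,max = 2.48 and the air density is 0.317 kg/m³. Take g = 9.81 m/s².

Weight W = mg = 92800 × 9.81 = 9.104×10^5 N.
V_stall = √(2W/(ρ·S·CL,max)) = √(2 × 9.104×10^5 / (0.317 × 316 × 2.48))
V_stall = √7329 = 85.6 m/s

V_stall = 85.6 m/s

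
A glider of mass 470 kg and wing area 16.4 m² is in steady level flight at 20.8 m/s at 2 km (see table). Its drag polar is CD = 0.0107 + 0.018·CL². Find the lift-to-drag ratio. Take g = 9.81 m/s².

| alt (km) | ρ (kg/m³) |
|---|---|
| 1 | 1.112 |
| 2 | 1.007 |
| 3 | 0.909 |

At 2 km, from the table: ρ = 1.007 kg/m³.
Weight W = mg = 470 × 9.81 = 4610.7 N; in level flight L = W.
q = ½ρv² = ½ × 1.007 × 20.8² = 217.8 Pa.
CL = 2W/(ρv²S) = 2×4610.7/(1.007×20.8²×16.4) = 1.291.
CD = 0.0107 + 0.018 × 1.291² = 0.04068.
L/D = CL/CD = 1.291 / 0.04068 = 31.7

L/D = 31.7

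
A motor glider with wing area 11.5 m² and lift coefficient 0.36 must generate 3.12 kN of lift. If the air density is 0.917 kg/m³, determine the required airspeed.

L = ½ρv²S·CL ⇒ v = √(2L/(ρ·S·CL))
v = √(2 × 3120 / (0.917 × 11.5 × 0.36)) = √1644 = 40.5 m/s

v = 40.5 m/s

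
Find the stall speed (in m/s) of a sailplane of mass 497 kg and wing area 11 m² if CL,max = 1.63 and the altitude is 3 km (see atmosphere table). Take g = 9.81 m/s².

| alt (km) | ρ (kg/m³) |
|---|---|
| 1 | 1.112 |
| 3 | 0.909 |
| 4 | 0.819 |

At 3 km, from the table: ρ = 0.909 kg/m³.
Weight W = mg = 497 × 9.81 = 4876 N.
V_stall = √(2W/(ρ·S·CL,max)) = √(2 × 4876 / (0.909 × 11 × 1.63))
V_stall = √598.3 = 24.5 m/s

V_stall = 24.5 m/s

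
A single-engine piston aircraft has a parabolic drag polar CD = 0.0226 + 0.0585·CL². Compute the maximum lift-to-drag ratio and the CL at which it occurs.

For CD = CD0 + K·CL², (L/D)max occurs at CL* = √(CD0/K) and equals 1/(2√(K·CD0)).
(L/D)max = 1/(2√(0.0585 × 0.0226)) = 1/(2 × 0.03636) = 13.8
CL* = √(0.0226/0.0585) = 0.622

(L/D)max = 13.8, at CL = 0.622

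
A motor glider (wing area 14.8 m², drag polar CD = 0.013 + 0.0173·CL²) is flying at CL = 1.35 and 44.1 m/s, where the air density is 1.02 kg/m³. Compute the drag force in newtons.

CD = 0.013 + 0.0173 × 1.35² = 0.04453
D = ½ρv²S·CD = ½ × 1.02 × 44.1² × 14.8 × 0.04453 = 654 N

D = 654 N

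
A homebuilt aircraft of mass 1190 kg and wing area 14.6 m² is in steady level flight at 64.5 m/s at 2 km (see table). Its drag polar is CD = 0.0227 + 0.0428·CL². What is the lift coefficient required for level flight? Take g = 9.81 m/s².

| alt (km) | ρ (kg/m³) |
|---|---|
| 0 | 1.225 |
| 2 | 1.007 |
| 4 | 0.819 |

At 2 km, from the table: ρ = 1.007 kg/m³.
Level flight ⇒ L = W = m·g = 1190 × 9.81 = 11674 N.
q = ½ρv² = ½ × 1.007 × 64.5² = 2095 Pa.
CL = 2W/(ρv²S) = 2×11674/(1.007×64.5²×14.6) = 0.3817.

CL = 0.382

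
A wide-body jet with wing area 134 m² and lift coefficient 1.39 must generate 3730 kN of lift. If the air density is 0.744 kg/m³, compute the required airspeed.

v = 232 m/s

L = ½ρv²S·CL ⇒ v = √(2L/(ρ·S·CL))
v = √(2 × 3.73×10^6 / (0.744 × 134 × 1.39)) = √53830 = 232 m/s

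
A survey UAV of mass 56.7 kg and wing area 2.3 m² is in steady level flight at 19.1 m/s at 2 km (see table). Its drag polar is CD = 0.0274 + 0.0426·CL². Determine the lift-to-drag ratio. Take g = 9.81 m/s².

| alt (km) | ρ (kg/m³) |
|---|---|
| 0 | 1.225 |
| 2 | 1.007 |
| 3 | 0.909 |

L/D = 13

At 2 km, from the table: ρ = 1.007 kg/m³.
Level flight ⇒ L = W = m·g = 56.7 × 9.81 = 556.23 N.
Dynamic pressure q = 0.5 × 1.007 × 19.1² = 183.7 Pa.
Required CL = L/(qS) = 556.23/(183.7·2.3) = 1.317.
CD = 0.0274 + 0.0426 × 1.317² = 0.1012.
L/D = CL/CD = 1.317 / 0.1012 = 13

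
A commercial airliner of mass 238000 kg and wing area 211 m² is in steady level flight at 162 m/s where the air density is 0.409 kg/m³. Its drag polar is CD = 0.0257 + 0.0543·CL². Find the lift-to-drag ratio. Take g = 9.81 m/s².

Level flight ⇒ L = W = m·g = 238000 × 9.81 = 2.3348×10^6 N.
Dynamic pressure q = 0.5 × 0.409 × 162² = 5367 Pa.
CL = W/(q·S) = 2.3348×10^6 / (5367 × 211) = 2.062.
CD = 0.0257 + 0.0543 × 2.062² = 0.2565.
L/D = CL/CD = 2.062 / 0.2565 = 8.04

L/D = 8.04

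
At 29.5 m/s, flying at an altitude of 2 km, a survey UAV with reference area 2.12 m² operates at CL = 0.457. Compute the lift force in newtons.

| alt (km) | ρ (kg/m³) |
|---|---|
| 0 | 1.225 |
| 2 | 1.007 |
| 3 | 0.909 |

At 2 km, from the table: ρ = 1.007 kg/m³.
Dynamic pressure q = ½ρv² = ½ × 1.007 × 29.5² = 438.2 Pa.
L = q·S·CL = 438.2 × 2.12 × 0.457 = 425 N

L = 425 N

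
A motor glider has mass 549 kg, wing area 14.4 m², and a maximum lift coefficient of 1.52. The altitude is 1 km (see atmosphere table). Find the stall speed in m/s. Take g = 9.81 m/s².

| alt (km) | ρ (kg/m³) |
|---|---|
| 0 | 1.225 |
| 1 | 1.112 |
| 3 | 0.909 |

At 1 km, from the table: ρ = 1.112 kg/m³.
Stall occurs when L = W at CL,max. W = mg = 549 × 9.81 = 5386 N.
From L = ½ρV²S·CL,max = W: V_stall = √(2W/(ρSCL,max)) = √(2·5386/(1.112·14.4·1.52))
V_stall = √442.5 = 21 m/s

V_stall = 21 m/s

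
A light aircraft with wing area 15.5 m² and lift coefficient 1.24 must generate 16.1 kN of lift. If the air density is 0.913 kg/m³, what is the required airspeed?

v = 42.8 m/s

L = ½ρv²S·CL ⇒ v = √(2L/(ρ·S·CL))
v = √(2 × 16100 / (0.913 × 15.5 × 1.24)) = √1835 = 42.8 m/s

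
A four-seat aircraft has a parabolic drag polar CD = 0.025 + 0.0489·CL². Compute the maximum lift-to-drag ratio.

For CD = CD0 + K·CL², (L/D)max occurs at CL* = √(CD0/K) and equals 1/(2√(K·CD0)).
(L/D)max = 1/(2√(0.0489 × 0.025)) = 1/(2 × 0.03496) = 14.3

(L/D)max = 14.3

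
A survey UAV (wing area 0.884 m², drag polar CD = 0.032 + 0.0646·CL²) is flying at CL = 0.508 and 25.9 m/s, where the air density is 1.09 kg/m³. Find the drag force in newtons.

CD = 0.032 + 0.0646 × 0.508² = 0.04867
D = ½ρv²S·CD = ½ × 1.09 × 25.9² × 0.884 × 0.04867 = 15.7 N

D = 15.7 N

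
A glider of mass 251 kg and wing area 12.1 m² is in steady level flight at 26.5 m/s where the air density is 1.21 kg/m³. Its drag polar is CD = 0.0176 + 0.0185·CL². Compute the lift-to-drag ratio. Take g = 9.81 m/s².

Weight W = mg = 251 × 9.81 = 2462.3 N; in level flight L = W.
Dynamic pressure q = 0.5 × 1.21 × 26.5² = 424.9 Pa.
Required CL = L/(qS) = 2462.3/(424.9·12.1) = 0.479.
CD = 0.0176 + 0.0185 × 0.479² = 0.02184.
L/D = CL/CD = 0.479 / 0.02184 = 21.9

L/D = 21.9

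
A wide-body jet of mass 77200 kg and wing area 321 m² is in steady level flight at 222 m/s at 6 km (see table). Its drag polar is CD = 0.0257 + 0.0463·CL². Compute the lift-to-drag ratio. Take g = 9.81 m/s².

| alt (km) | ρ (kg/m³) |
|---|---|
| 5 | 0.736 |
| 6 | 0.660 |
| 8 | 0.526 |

L/D = 5.44

At 6 km, from the table: ρ = 0.660 kg/m³.
In steady level flight, lift balances weight: W = mg = 77200 × 9.81 = 7.5733×10^5 N.
q = ½ρv² = ½ × 0.66 × 222² = 16260 Pa.
Required CL = L/(qS) = 7.5733×10^5/(16260·321) = 0.1451.
CD = 0.0257 + 0.0463 × 0.1451² = 0.02667.
L/D = CL/CD = 0.1451 / 0.02667 = 5.44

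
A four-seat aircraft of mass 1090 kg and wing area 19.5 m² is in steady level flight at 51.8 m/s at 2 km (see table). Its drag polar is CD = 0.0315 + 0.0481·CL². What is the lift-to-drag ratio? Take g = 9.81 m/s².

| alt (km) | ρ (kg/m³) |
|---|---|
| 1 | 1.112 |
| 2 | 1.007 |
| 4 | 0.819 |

At 2 km, from the table: ρ = 1.007 kg/m³.
Level flight ⇒ L = W = m·g = 1090 × 9.81 = 10693 N.
Dynamic pressure q = 0.5 × 1.007 × 51.8² = 1351 Pa.
CL = W/(q·S) = 10693 / (1351 × 19.5) = 0.4059.
CD = 0.0315 + 0.0481 × 0.4059² = 0.03942.
L/D = CL/CD = 0.4059 / 0.03942 = 10.3

L/D = 10.3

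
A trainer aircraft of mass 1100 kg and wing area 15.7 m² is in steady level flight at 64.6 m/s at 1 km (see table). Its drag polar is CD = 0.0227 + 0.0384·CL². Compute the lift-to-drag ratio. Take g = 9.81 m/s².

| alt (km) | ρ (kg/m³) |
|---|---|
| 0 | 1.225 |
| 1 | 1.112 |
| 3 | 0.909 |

At 1 km, from the table: ρ = 1.112 kg/m³.
Level flight ⇒ L = W = m·g = 1100 × 9.81 = 10791 N.
Dynamic pressure q = 0.5 × 1.112 × 64.6² = 2320 Pa.
CL = 2W/(ρv²S) = 2×10791/(1.112×64.6²×15.7) = 0.2962.
CD = 0.0227 + 0.0384 × 0.2962² = 0.02607.
L/D = CL/CD = 0.2962 / 0.02607 = 11.4

L/D = 11.4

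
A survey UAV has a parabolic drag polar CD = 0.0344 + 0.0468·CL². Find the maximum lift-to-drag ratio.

For CD = CD0 + K·CL², (L/D)max occurs at CL* = √(CD0/K) and equals 1/(2√(K·CD0)).
(L/D)max = 1/(2√(0.0468 × 0.0344)) = 1/(2 × 0.04012) = 12.5

(L/D)max = 12.5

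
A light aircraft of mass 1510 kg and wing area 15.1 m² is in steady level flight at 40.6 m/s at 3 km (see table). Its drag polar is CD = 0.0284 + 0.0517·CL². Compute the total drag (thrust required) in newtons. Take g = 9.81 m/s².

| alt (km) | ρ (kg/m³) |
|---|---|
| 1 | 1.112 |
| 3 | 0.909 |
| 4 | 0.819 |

At 3 km, from the table: ρ = 0.909 kg/m³.
In steady level flight, lift balances weight: W = mg = 1510 × 9.81 = 14813 N.
q = ½ρv² = ½ × 0.909 × 40.6² = 749.2 Pa.
Required CL = L/(qS) = 14813/(749.2·15.1) = 1.309.
CD = 0.0284 + 0.0517 × 1.309² = 0.117.
D = q·S·CD = 749.2 × 15.1 × 0.117 = 1324 N

D = 1320 N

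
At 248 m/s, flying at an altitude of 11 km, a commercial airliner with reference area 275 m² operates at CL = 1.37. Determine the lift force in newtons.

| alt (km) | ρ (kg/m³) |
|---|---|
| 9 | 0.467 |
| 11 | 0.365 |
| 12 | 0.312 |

At 11 km, from the table: ρ = 0.365 kg/m³.
Dynamic pressure q = ½ρv² = ½ × 0.365 × 248² = 11220 Pa.
L = q·S·CL = 11220 × 275 × 1.37 = 4.23×10^6 N ≈ 4230 kN

L = 4.23×10^6 N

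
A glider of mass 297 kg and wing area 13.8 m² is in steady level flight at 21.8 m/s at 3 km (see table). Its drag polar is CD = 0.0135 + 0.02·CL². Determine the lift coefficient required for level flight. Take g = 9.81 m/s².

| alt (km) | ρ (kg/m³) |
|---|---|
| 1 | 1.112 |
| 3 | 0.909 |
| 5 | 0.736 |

CL = 0.977

At 3 km, from the table: ρ = 0.909 kg/m³.
Weight W = mg = 297 × 9.81 = 2913.6 N; in level flight L = W.
q = ½ρv² = ½ × 0.909 × 21.8² = 216 Pa.
Required CL = L/(qS) = 2913.6/(216·13.8) = 0.9775.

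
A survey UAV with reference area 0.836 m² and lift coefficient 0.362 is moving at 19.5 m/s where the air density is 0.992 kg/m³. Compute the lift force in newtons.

Dynamic pressure q = ½ρv² = ½ × 0.992 × 19.5² = 188.6 Pa.
L = q·S·CL = 188.6 × 0.836 × 0.362 = 57.1 N

L = 57.1 N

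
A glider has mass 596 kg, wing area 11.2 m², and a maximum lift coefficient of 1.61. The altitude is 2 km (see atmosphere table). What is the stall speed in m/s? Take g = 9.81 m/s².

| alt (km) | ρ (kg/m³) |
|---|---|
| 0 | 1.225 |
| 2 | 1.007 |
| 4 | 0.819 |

At 2 km, from the table: ρ = 1.007 kg/m³.
Weight W = mg = 596 × 9.81 = 5847 N.
From L = ½ρV²S·CL,max = W: V_stall = √(2W/(ρSCL,max)) = √(2·5847/(1.007·11.2·1.61))
V_stall = √644 = 25.4 m/s

V_stall = 25.4 m/s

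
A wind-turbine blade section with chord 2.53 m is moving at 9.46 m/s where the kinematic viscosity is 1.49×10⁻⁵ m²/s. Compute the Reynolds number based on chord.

Re = 1.61×10^6

Re = v·c/ν = 9.46 × 2.53 / (1.49×10⁻⁵) = 1.61×10^6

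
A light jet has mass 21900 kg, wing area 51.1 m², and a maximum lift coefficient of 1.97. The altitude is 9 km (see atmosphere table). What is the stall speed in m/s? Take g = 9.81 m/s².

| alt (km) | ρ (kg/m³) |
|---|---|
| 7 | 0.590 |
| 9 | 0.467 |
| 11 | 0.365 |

V_stall = 95.6 m/s

At 9 km, from the table: ρ = 0.467 kg/m³.
Weight W = mg = 21900 × 9.81 = 2.148×10^5 N.
From L = ½ρV²S·CL,max = W: V_stall = √(2W/(ρSCL,max)) = √(2·2.148×10^5/(0.467·51.1·1.97))
V_stall = √9140 = 95.6 m/s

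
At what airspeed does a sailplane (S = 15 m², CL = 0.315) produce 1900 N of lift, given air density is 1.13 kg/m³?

v = 26.7 m/s

L = ½ρv²S·CL ⇒ v = √(2L/(ρ·S·CL))
v = √(2 × 1900 / (1.13 × 15 × 0.315)) = √711.7 = 26.7 m/s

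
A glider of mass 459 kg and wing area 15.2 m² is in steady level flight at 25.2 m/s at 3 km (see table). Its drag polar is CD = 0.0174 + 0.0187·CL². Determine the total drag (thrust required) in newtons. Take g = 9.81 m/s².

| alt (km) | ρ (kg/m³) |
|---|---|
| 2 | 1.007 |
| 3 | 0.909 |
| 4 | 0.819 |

D = 163 N

At 3 km, from the table: ρ = 0.909 kg/m³.
In steady level flight, lift balances weight: W = mg = 459 × 9.81 = 4502.8 N.
Dynamic pressure q = 0.5 × 0.909 × 25.2² = 288.6 Pa.
Required CL = L/(qS) = 4502.8/(288.6·15.2) = 1.026.
CD = 0.0174 + 0.0187 × 1.026² = 0.0371.
D = q·S·CD = 288.6 × 15.2 × 0.0371 = 162.8 N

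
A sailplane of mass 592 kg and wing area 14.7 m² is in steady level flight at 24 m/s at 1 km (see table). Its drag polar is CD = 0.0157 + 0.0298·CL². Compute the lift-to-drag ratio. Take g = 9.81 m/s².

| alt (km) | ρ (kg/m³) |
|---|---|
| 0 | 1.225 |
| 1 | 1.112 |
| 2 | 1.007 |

At 1 km, from the table: ρ = 1.112 kg/m³.
Weight W = mg = 592 × 9.81 = 5807.5 N; in level flight L = W.
q = ½ρv² = ½ × 1.112 × 24² = 320.3 Pa.
Required CL = L/(qS) = 5807.5/(320.3·14.7) = 1.234.
CD = 0.0157 + 0.0298 × 1.234² = 0.06105.
L/D = CL/CD = 1.234 / 0.06105 = 20.2

L/D = 20.2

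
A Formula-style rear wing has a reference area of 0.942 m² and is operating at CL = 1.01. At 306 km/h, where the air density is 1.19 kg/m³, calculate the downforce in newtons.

L = 4090 N

Convert speed: v = 306 km/h ÷ 3.6 = 85 m/s.
Dynamic pressure q = ½ρv² = ½ × 1.19 × 85² = 4299 Pa.
L = q·S·CL = 4299 × 0.942 × 1.01 = 4090 N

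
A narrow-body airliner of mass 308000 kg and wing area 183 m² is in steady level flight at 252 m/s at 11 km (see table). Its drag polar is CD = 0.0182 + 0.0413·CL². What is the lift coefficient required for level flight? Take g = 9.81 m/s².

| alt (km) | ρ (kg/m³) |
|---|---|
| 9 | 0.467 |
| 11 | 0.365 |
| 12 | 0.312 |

At 11 km, from the table: ρ = 0.365 kg/m³.
Level flight ⇒ L = W = m·g = 308000 × 9.81 = 3.0215×10^6 N.
q = ½ρv² = ½ × 0.365 × 252² = 11590 Pa.
CL = 2W/(ρv²S) = 2×3.0215×10^6/(0.365×252²×183) = 1.425.

CL = 1.42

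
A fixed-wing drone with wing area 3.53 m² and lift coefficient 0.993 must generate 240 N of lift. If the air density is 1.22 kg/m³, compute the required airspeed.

v = 10.6 m/s

L = ½ρv²S·CL ⇒ v = √(2L/(ρ·S·CL))
v = √(2 × 240 / (1.22 × 3.53 × 0.993)) = √112.2 = 10.6 m/s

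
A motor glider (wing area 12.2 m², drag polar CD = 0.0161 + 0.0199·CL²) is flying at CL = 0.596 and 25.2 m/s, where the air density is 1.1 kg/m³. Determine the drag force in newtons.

CD = 0.0161 + 0.0199 × 0.596² = 0.02317
D = ½ρv²S·CD = ½ × 1.1 × 25.2² × 12.2 × 0.02317 = 98.7 N

D = 98.7 N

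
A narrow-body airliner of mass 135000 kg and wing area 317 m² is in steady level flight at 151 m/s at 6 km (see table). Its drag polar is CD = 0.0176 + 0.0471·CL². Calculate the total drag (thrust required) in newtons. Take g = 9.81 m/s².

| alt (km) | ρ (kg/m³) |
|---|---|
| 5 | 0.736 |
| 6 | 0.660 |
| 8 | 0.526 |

D = 76600 N

At 6 km, from the table: ρ = 0.660 kg/m³.
Level flight ⇒ L = W = m·g = 135000 × 9.81 = 1.3244×10^6 N.
Dynamic pressure q = 0.5 × 0.66 × 151² = 7524 Pa.
Required CL = L/(qS) = 1.3244×10^6/(7524·317) = 0.5552.
CD = 0.0176 + 0.0471 × 0.5552² = 0.03212.
D = q·S·CD = 7524 × 317 × 0.03212 = 76610 N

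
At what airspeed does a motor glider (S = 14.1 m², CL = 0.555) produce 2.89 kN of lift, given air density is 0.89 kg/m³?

L = ½ρv²S·CL ⇒ v = √(2L/(ρ·S·CL))
v = √(2 × 2890 / (0.89 × 14.1 × 0.555)) = √829.9 = 28.8 m/s

v = 28.8 m/s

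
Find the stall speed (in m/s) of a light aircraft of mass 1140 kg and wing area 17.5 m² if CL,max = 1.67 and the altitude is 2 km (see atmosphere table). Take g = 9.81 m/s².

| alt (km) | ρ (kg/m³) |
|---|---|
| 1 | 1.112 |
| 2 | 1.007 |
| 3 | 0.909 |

At 2 km, from the table: ρ = 1.007 kg/m³.
At stall, lift equals weight: L = W = m·g = 1140 × 9.81 = 11180 N.
V_stall = √(2W/(ρ·S·CL,max)) = √(2 × 11180 / (1.007 × 17.5 × 1.67))
V_stall = √760 = 27.6 m/s

V_stall = 27.6 m/s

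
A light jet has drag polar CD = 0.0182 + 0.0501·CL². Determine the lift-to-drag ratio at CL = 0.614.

L/D = 16.6

CD = 0.0182 + 0.0501 × 0.614² = 0.03709
L/D = CL/CD = 0.614 / 0.03709 = 16.6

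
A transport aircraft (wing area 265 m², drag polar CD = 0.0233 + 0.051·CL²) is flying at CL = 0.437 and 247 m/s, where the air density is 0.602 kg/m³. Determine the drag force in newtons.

D = 1.61×10^5 N

CD = 0.0233 + 0.051 × 0.437² = 0.03304
D = ½ρv²S·CD = ½ × 0.602 × 247² × 265 × 0.03304 = 1.61×10^5 N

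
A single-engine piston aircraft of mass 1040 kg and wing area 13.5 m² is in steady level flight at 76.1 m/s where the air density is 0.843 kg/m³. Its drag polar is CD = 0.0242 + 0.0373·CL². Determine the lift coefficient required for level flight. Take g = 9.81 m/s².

CL = 0.31

Weight W = mg = 1040 × 9.81 = 10202 N; in level flight L = W.
q = ½ρv² = ½ × 0.843 × 76.1² = 2441 Pa.
CL = 2W/(ρv²S) = 2×10202/(0.843×76.1²×13.5) = 0.3096.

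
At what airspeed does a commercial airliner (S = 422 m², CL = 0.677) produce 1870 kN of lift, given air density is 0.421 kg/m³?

v = 176 m/s

L = ½ρv²S·CL ⇒ v = √(2L/(ρ·S·CL))
v = √(2 × 1.87×10^6 / (0.421 × 422 × 0.677)) = √31090 = 176 m/s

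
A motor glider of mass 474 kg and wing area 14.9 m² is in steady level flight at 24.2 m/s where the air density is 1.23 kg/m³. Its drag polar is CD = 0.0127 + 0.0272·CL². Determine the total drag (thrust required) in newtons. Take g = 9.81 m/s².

Level flight ⇒ L = W = m·g = 474 × 9.81 = 4649.9 N.
q = ½ρv² = ½ × 1.23 × 24.2² = 360.2 Pa.
CL = 2W/(ρv²S) = 2×4649.9/(1.23×24.2²×14.9) = 0.8665.
CD = 0.0127 + 0.0272 × 0.8665² = 0.03312.
D = q·S·CD = 360.2 × 14.9 × 0.03312 = 177.7 N

D = 178 N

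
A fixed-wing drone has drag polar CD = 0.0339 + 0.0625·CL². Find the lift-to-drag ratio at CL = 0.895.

CD = 0.0339 + 0.0625 × 0.895² = 0.08396
L/D = CL/CD = 0.895 / 0.08396 = 10.7

L/D = 10.7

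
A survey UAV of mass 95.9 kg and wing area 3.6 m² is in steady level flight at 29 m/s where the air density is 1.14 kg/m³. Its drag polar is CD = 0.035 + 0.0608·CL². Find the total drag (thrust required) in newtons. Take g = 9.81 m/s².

D = 91.6 N

Level flight ⇒ L = W = m·g = 95.9 × 9.81 = 940.78 N.
Dynamic pressure q = 0.5 × 1.14 × 29² = 479.4 Pa.
Required CL = L/(qS) = 940.78/(479.4·3.6) = 0.5451.
CD = 0.035 + 0.0608 × 0.5451² = 0.05307.
D = q·S·CD = 479.4 × 3.6 × 0.05307 = 91.58 N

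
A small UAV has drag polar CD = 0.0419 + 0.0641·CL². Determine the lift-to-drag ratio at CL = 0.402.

L/D = 7.69

CD = 0.0419 + 0.0641 × 0.402² = 0.05226
L/D = CL/CD = 0.402 / 0.05226 = 7.69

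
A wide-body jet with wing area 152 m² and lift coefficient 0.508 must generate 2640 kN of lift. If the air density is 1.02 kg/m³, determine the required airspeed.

L = ½ρv²S·CL ⇒ v = √(2L/(ρ·S·CL))
v = √(2 × 2.64×10^6 / (1.02 × 152 × 0.508)) = √67040 = 259 m/s

v = 259 m/s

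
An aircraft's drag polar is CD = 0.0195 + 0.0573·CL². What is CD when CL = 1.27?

CD = 0.0195 + 0.0573 × 1.27² = 0.0195 + 0.09242 = 0.112

CD = 0.112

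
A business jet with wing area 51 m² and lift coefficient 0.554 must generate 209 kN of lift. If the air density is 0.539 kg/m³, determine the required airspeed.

v = 166 m/s

L = ½ρv²S·CL ⇒ v = √(2L/(ρ·S·CL))
v = √(2 × 2.09×10^5 / (0.539 × 51 × 0.554)) = √27450 = 166 m/s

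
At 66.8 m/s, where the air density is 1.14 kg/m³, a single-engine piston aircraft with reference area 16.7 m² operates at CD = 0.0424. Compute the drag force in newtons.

D = ½ρv²S·CD = ½ × 1.14 × 66.8² × 16.7 × 0.0424 = 1800 N

D = 1800 N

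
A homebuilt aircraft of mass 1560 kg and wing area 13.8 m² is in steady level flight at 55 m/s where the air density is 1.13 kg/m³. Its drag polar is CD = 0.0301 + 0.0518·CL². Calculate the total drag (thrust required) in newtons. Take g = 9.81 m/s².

Weight W = mg = 1560 × 9.81 = 15304 N; in level flight L = W.
q = ½ρv² = ½ × 1.13 × 55² = 1709 Pa.
Required CL = L/(qS) = 15304/(1709·13.8) = 0.6488.
CD = 0.0301 + 0.0518 × 0.6488² = 0.05191.
D = q·S·CD = 1709 × 13.8 × 0.05191 = 1224 N

D = 1220 N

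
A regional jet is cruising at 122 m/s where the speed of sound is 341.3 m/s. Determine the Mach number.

M = 0.357

M = v/a = 122 / 341.3 = 0.357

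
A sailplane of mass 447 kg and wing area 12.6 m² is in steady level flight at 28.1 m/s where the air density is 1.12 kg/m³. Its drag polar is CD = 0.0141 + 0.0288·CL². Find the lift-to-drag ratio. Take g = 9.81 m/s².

L/D = 24.6

Level flight ⇒ L = W = m·g = 447 × 9.81 = 4385.1 N.
Dynamic pressure q = 0.5 × 1.12 × 28.1² = 442.2 Pa.
Required CL = L/(qS) = 4385.1/(442.2·12.6) = 0.7871.
CD = 0.0141 + 0.0288 × 0.7871² = 0.03194.
L/D = CL/CD = 0.7871 / 0.03194 = 24.6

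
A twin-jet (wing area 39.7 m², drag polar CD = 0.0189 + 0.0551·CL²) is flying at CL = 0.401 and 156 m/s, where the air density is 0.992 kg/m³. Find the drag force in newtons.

D = 13300 N

CD = 0.0189 + 0.0551 × 0.401² = 0.02776
D = ½ρv²S·CD = ½ × 0.992 × 156² × 39.7 × 0.02776 = 13300 N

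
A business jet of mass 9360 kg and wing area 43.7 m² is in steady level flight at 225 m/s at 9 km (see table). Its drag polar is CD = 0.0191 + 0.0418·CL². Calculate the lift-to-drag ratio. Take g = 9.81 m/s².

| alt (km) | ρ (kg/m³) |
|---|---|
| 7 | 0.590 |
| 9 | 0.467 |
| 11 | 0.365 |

L/D = 8.7

At 9 km, from the table: ρ = 0.467 kg/m³.
Weight W = mg = 9360 × 9.81 = 91822 N; in level flight L = W.
q = ½ρv² = ½ × 0.467 × 225² = 11820 Pa.
CL = 2W/(ρv²S) = 2×91822/(0.467×225²×43.7) = 0.1778.
CD = 0.0191 + 0.0418 × 0.1778² = 0.02042.
L/D = CL/CD = 0.1778 / 0.02042 = 8.7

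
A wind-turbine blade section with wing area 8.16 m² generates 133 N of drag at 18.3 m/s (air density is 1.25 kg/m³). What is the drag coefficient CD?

CD = 0.0779

From D = ½ρv²S·CD, rearranging gives CD = 2D/(ρv²S).
CD = 2 × 133 / (1.25 × 18.3² × 8.16) = 0.0779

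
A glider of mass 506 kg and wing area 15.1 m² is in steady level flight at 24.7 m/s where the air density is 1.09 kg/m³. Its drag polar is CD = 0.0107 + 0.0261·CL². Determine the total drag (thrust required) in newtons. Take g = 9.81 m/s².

Level flight ⇒ L = W = m·g = 506 × 9.81 = 4963.9 N.
Dynamic pressure q = 0.5 × 1.09 × 24.7² = 332.5 Pa.
Required CL = L/(qS) = 4963.9/(332.5·15.1) = 0.9887.
CD = 0.0107 + 0.0261 × 0.9887² = 0.03621.
D = q·S·CD = 332.5 × 15.1 × 0.03621 = 181.8 N

D = 182 N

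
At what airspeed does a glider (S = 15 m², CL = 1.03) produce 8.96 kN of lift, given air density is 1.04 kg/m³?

v = 33.4 m/s

L = ½ρv²S·CL ⇒ v = √(2L/(ρ·S·CL))
v = √(2 × 8960 / (1.04 × 15 × 1.03)) = √1115 = 33.4 m/s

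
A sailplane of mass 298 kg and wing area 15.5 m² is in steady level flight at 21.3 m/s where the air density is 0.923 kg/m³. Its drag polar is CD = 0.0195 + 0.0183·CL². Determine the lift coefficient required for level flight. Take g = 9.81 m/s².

CL = 0.901

Weight W = mg = 298 × 9.81 = 2923.4 N; in level flight L = W.
Dynamic pressure q = 0.5 × 0.923 × 21.3² = 209.4 Pa.
Required CL = L/(qS) = 2923.4/(209.4·15.5) = 0.9008.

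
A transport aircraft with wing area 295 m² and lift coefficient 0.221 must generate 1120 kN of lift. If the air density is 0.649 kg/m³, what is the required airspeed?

v = 230 m/s

L = ½ρv²S·CL ⇒ v = √(2L/(ρ·S·CL))
v = √(2 × 1.12×10^6 / (0.649 × 295 × 0.221)) = √52940 = 230 m/s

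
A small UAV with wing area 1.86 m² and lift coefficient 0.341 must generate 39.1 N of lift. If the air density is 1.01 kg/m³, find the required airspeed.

v = 11 m/s

L = ½ρv²S·CL ⇒ v = √(2L/(ρ·S·CL))
v = √(2 × 39.1 / (1.01 × 1.86 × 0.341)) = √122.1 = 11 m/s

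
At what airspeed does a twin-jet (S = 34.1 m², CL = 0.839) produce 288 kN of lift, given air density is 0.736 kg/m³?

L = ½ρv²S·CL ⇒ v = √(2L/(ρ·S·CL))
v = √(2 × 2.88×10^5 / (0.736 × 34.1 × 0.839)) = √27350 = 165 m/s

v = 165 m/s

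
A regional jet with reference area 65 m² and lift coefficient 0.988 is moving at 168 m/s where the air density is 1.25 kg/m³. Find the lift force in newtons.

L = 1.13×10^6 N

L = ½ρv²S·CL = ½ × 1.25 × 168² × 65 × 0.988 = 1.13×10^6 N ≈ 1130 kN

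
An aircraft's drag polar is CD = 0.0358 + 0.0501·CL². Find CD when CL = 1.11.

CD = 0.0358 + 0.0501 × 1.11² = 0.0358 + 0.06173 = 0.0975

CD = 0.0975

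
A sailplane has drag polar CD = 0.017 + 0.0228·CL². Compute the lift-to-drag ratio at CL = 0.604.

L/D = 23.9

CD = 0.017 + 0.0228 × 0.604² = 0.02532
L/D = CL/CD = 0.604 / 0.02532 = 23.9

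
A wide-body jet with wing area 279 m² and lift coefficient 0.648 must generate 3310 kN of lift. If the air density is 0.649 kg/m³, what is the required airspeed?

L = ½ρv²S·CL ⇒ v = √(2L/(ρ·S·CL))
v = √(2 × 3.31×10^6 / (0.649 × 279 × 0.648)) = √56420 = 238 m/s

v = 238 m/s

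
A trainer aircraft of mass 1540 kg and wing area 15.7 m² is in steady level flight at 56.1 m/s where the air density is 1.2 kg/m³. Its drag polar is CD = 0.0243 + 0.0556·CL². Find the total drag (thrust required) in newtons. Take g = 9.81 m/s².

In steady level flight, lift balances weight: W = mg = 1540 × 9.81 = 15107 N.
q = ½ρv² = ½ × 1.2 × 56.1² = 1888 Pa.
CL = W/(q·S) = 15107 / (1888 × 15.7) = 0.5096.
CD = 0.0243 + 0.0556 × 0.5096² = 0.03874.
D = q·S·CD = 1888 × 15.7 × 0.03874 = 1148 N

D = 1150 N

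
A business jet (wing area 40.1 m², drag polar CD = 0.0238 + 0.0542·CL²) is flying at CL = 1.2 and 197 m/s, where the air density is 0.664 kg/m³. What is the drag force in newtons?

CD = 0.0238 + 0.0542 × 1.2² = 0.1018
D = ½ρv²S·CD = ½ × 0.664 × 197² × 40.1 × 0.1018 = 52600 N

D = 52600 N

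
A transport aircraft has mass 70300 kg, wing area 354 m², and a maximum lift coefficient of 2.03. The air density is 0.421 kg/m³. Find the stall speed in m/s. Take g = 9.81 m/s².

Weight W = mg = 70300 × 9.81 = 6.896×10^5 N.
V_stall = √(2W/(ρ·S·CL,max)) = √(2 × 6.896×10^5 / (0.421 × 354 × 2.03))
V_stall = √4559 = 67.5 m/s

V_stall = 67.5 m/s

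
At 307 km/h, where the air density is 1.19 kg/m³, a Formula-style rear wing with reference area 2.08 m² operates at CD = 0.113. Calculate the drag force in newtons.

Convert speed: v = 307 km/h ÷ 3.6 = 85.28 m/s.
Dynamic pressure q = ½ρv² = ½ × 1.19 × 85.28² = 4327 Pa.
D = q·S·CD = 4327 × 2.08 × 0.113 = 1020 N

D = 1020 N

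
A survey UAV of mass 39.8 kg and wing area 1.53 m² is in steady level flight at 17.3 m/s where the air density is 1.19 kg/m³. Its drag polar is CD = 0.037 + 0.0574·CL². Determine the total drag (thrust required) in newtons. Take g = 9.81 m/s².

Level flight ⇒ L = W = m·g = 39.8 × 9.81 = 390.44 N.
Dynamic pressure q = 0.5 × 1.19 × 17.3² = 178.1 Pa.
Required CL = L/(qS) = 390.44/(178.1·1.53) = 1.433.
CD = 0.037 + 0.0574 × 1.433² = 0.1549.
D = q·S·CD = 178.1 × 1.53 × 0.1549 = 42.2 N

D = 42.2 N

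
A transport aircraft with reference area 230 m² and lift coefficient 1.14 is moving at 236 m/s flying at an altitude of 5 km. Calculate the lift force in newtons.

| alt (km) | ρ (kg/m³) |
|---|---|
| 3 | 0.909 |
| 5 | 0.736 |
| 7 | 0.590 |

L = 5.37×10^6 N

At 5 km, from the table: ρ = 0.736 kg/m³.
Dynamic pressure q = ½ρv² = ½ × 0.736 × 236² = 20500 Pa.
L = q·S·CL = 20500 × 230 × 1.14 = 5.37×10^6 N ≈ 5370 kN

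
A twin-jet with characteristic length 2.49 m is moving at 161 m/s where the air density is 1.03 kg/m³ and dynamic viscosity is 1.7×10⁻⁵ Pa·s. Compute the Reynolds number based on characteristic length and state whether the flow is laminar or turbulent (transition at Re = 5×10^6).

Re = ρ·v·c/μ = 1.03 × 161 × 2.49 / (1.7×10⁻⁵) = 2.43×10^7
Since 2.43×10^7 > 5×10^6, the flow is turbulent.

Re = 2.43×10^7 (turbulent)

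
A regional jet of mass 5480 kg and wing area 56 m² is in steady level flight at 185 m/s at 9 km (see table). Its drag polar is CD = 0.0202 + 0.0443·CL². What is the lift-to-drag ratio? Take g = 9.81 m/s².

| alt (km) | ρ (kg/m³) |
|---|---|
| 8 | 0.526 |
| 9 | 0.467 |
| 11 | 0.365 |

At 9 km, from the table: ρ = 0.467 kg/m³.
Weight W = mg = 5480 × 9.81 = 53759 N; in level flight L = W.
Dynamic pressure q = 0.5 × 0.467 × 185² = 7992 Pa.
CL = W/(q·S) = 53759 / (7992 × 56) = 0.1201.
CD = 0.0202 + 0.0443 × 0.1201² = 0.02084.
L/D = CL/CD = 0.1201 / 0.02084 = 5.76

L/D = 5.76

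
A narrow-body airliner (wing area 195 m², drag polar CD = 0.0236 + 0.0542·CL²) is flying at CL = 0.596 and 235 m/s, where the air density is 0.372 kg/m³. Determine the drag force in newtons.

CD = 0.0236 + 0.0542 × 0.596² = 0.04285
D = ½ρv²S·CD = ½ × 0.372 × 235² × 195 × 0.04285 = 85800 N

D = 85800 N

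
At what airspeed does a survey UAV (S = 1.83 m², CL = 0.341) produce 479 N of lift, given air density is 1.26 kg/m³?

v = 34.9 m/s

L = ½ρv²S·CL ⇒ v = √(2L/(ρ·S·CL))
v = √(2 × 479 / (1.26 × 1.83 × 0.341)) = √1218 = 34.9 m/s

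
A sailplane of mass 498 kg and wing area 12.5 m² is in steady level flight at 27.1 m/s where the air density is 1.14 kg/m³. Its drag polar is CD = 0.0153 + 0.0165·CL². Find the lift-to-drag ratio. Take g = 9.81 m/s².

L/D = 31.5

In steady level flight, lift balances weight: W = mg = 498 × 9.81 = 4885.4 N.
Dynamic pressure q = 0.5 × 1.14 × 27.1² = 418.6 Pa.
CL = 2W/(ρv²S) = 2×4885.4/(1.14×27.1²×12.5) = 0.9336.
CD = 0.0153 + 0.0165 × 0.9336² = 0.02968.
L/D = CL/CD = 0.9336 / 0.02968 = 31.5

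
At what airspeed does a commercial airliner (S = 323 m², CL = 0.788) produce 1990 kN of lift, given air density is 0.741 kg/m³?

L = ½ρv²S·CL ⇒ v = √(2L/(ρ·S·CL))
v = √(2 × 1.99×10^6 / (0.741 × 323 × 0.788)) = √21100 = 145 m/s

v = 145 m/s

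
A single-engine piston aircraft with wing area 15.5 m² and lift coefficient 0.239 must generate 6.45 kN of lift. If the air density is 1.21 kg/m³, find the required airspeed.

v = 53.6 m/s

L = ½ρv²S·CL ⇒ v = √(2L/(ρ·S·CL))
v = √(2 × 6450 / (1.21 × 15.5 × 0.239)) = √2878 = 53.6 m/s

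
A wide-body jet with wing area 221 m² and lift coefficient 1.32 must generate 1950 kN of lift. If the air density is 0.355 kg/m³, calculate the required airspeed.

L = ½ρv²S·CL ⇒ v = √(2L/(ρ·S·CL))
v = √(2 × 1.95×10^6 / (0.355 × 221 × 1.32)) = √37660 = 194 m/s

v = 194 m/s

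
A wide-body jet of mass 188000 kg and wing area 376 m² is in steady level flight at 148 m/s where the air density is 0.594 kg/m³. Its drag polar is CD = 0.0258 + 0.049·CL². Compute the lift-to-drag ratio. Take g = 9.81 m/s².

Level flight ⇒ L = W = m·g = 188000 × 9.81 = 1.8443×10^6 N.
q = ½ρv² = ½ × 0.594 × 148² = 6505 Pa.
CL = 2W/(ρv²S) = 2×1.8443×10^6/(0.594×148²×376) = 0.754.
CD = 0.0258 + 0.049 × 0.754² = 0.05366.
L/D = CL/CD = 0.754 / 0.05366 = 14.1

L/D = 14.1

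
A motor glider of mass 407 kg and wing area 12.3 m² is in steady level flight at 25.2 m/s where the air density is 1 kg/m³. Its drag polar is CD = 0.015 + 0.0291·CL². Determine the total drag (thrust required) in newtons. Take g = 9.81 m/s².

Weight W = mg = 407 × 9.81 = 3992.7 N; in level flight L = W.
q = ½ρv² = ½ × 1 × 25.2² = 317.5 Pa.
CL = W/(q·S) = 3992.7 / (317.5 × 12.3) = 1.022.
CD = 0.015 + 0.0291 × 1.022² = 0.04541.
D = q·S·CD = 317.5 × 12.3 × 0.04541 = 177.4 N

D = 177 N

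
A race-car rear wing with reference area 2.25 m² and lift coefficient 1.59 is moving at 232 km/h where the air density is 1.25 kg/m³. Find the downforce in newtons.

Convert speed: v = 232 km/h ÷ 3.6 = 64.44 m/s.
L = ½ρv²S·CL = ½ × 1.25 × 64.44² × 2.25 × 1.59 = 9290 N ≈ 9.29 kN

L = 9290 N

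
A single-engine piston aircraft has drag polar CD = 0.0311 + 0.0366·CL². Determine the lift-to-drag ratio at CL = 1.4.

L/D = 13.6

CD = 0.0311 + 0.0366 × 1.4² = 0.1028
L/D = CL/CD = 1.4 / 0.1028 = 13.6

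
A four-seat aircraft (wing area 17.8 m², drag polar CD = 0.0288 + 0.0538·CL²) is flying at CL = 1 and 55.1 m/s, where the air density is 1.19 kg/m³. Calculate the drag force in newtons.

D = 2660 N

CD = 0.0288 + 0.0538 × 1² = 0.0826
D = ½ρv²S·CD = ½ × 1.19 × 55.1² × 17.8 × 0.0826 = 2660 N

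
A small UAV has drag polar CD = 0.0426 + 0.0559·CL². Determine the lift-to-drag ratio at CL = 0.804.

CD = 0.0426 + 0.0559 × 0.804² = 0.07873
L/D = CL/CD = 0.804 / 0.07873 = 10.2

L/D = 10.2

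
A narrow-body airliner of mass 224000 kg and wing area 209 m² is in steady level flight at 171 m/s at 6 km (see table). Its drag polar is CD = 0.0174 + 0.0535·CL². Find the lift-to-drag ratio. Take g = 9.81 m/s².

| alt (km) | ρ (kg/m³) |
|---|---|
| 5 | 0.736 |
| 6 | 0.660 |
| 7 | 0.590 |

At 6 km, from the table: ρ = 0.660 kg/m³.
In steady level flight, lift balances weight: W = mg = 224000 × 9.81 = 2.1974×10^6 N.
Dynamic pressure q = 0.5 × 0.66 × 171² = 9650 Pa.
Required CL = L/(qS) = 2.1974×10^6/(9650·209) = 1.09.
CD = 0.0174 + 0.0535 × 1.09² = 0.08092.
L/D = CL/CD = 1.09 / 0.08092 = 13.5

L/D = 13.5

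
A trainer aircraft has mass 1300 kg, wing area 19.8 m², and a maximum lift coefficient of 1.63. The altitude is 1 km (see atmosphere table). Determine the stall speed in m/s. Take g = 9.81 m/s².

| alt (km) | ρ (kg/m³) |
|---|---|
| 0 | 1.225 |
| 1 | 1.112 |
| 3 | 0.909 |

V_stall = 26.7 m/s

At 1 km, from the table: ρ = 1.112 kg/m³.
At stall, lift equals weight: L = W = m·g = 1300 × 9.81 = 12750 N.
From L = ½ρV²S·CL,max = W: V_stall = √(2W/(ρSCL,max)) = √(2·12750/(1.112·19.8·1.63))
V_stall = √710.7 = 26.7 m/s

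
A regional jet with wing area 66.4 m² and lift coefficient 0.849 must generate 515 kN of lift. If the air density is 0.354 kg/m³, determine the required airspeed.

v = 227 m/s

L = ½ρv²S·CL ⇒ v = √(2L/(ρ·S·CL))
v = √(2 × 5.15×10^5 / (0.354 × 66.4 × 0.849)) = √51610 = 227 m/s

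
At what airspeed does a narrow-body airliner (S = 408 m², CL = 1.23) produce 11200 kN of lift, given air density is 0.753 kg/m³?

L = ½ρv²S·CL ⇒ v = √(2L/(ρ·S·CL))
v = √(2 × 1.12×10^7 / (0.753 × 408 × 1.23)) = √59280 = 243 m/s

v = 243 m/s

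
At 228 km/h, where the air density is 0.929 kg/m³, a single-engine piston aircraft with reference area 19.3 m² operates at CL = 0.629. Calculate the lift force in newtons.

Convert speed: v = 228 km/h ÷ 3.6 = 63.33 m/s.
Dynamic pressure q = ½ρv² = ½ × 0.929 × 63.33² = 1863 Pa.
L = q·S·CL = 1863 × 19.3 × 0.629 = 22600 N ≈ 22.6 kN

L = 22600 N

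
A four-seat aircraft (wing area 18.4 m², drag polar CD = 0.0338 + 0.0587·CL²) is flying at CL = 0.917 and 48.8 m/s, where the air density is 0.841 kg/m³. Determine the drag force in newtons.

CD = 0.0338 + 0.0587 × 0.917² = 0.08316
D = ½ρv²S·CD = ½ × 0.841 × 48.8² × 18.4 × 0.08316 = 1530 N

D = 1530 N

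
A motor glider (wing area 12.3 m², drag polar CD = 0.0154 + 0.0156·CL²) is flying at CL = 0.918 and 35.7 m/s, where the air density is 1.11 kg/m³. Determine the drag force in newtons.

D = 248 N

CD = 0.0154 + 0.0156 × 0.918² = 0.02855
D = ½ρv²S·CD = ½ × 1.11 × 35.7² × 12.3 × 0.02855 = 248 N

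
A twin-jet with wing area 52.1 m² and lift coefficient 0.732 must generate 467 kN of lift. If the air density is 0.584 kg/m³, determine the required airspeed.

L = ½ρv²S·CL ⇒ v = √(2L/(ρ·S·CL))
v = √(2 × 4.67×10^5 / (0.584 × 52.1 × 0.732)) = √41940 = 205 m/s

v = 205 m/s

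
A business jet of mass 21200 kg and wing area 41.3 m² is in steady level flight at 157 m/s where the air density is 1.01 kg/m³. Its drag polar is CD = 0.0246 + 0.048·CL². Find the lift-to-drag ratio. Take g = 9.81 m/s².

L/D = 12.5

Weight W = mg = 21200 × 9.81 = 2.0797×10^5 N; in level flight L = W.
q = ½ρv² = ½ × 1.01 × 157² = 12450 Pa.
CL = 2W/(ρv²S) = 2×2.0797×10^5/(1.01×157²×41.3) = 0.4045.
CD = 0.0246 + 0.048 × 0.4045² = 0.03246.
L/D = CL/CD = 0.4045 / 0.03246 = 12.5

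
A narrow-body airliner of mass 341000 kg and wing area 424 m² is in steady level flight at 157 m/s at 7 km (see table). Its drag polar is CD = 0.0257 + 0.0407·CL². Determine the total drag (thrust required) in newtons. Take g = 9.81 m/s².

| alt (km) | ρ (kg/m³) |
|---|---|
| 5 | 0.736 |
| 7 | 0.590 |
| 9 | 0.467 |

At 7 km, from the table: ρ = 0.590 kg/m³.
Level flight ⇒ L = W = m·g = 341000 × 9.81 = 3.3452×10^6 N.
q = ½ρv² = ½ × 0.59 × 157² = 7271 Pa.
CL = 2W/(ρv²S) = 2×3.3452×10^6/(0.59×157²×424) = 1.085.
CD = 0.0257 + 0.0407 × 1.085² = 0.07361.
D = q·S·CD = 7271 × 424 × 0.07361 = 2.27×10^5 N

D = 2.27×10^5 N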